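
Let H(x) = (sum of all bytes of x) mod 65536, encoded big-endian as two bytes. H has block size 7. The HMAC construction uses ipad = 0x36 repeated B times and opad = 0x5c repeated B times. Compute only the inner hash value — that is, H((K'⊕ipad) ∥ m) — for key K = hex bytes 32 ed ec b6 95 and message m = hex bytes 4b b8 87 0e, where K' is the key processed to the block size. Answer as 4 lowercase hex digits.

04e0

Key hex bytes 32 ed ec b6 95 is 5 bytes ≤ B = 7; zero-pad to 7 bytes: K' = 32 ed ec b6 95 00 00.
K' ⊕ ipad = 04 db da 80 a3 36 36.
Inner input = 04 db da 80 a3 36 36 ∥ 4b b8 87 0e.
Inner hash: sum = 4+219+218+128+163+54+54+75+184+135+14 = 1248 → 04 e0.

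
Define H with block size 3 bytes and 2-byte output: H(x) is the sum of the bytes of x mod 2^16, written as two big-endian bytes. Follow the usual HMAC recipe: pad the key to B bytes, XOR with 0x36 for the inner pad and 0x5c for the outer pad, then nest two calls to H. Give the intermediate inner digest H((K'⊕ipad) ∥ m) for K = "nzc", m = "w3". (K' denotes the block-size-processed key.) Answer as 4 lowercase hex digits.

01a3

Key "nzc" = 6e 7a 63 is exactly B = 3 bytes: K' = 6e 7a 63.
K' ⊕ ipad = 58 4c 55.
Inner input = 58 4c 55 ∥ 77 33.
Inner hash: sum = 88+76+85+119+51 = 419 → 01 a3.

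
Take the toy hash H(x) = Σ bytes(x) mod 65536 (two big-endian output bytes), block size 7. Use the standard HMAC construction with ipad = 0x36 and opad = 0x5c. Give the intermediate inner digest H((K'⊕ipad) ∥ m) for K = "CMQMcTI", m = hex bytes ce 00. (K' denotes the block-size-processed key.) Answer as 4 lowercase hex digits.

Key "CMQMcTI" = 43 4d 51 4d 63 54 49 is exactly B = 7 bytes: K' = 43 4d 51 4d 63 54 49.
K' ⊕ ipad = 75 7b 67 7b 55 62 7f.
Inner input = 75 7b 67 7b 55 62 7f ∥ ce 00.
Inner hash: sum = 117+123+103+123+85+98+127+206+0 = 982 → 03 d6.

03d6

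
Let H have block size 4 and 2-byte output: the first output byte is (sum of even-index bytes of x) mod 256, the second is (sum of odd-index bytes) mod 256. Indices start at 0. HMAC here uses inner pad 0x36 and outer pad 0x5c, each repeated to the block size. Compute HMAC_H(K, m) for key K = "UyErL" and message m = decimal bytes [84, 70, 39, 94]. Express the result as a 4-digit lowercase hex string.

97ca

Key "UyErL" = 55 79 45 72 4c is 5 bytes > B = 4, so hash it first: H(key) = e6 eb, then zero-pad to 4 bytes: K' = e6 eb 00 00.
K' ⊕ ipad = d0 dd 36 36.  K' ⊕ opad = ba b7 5c 5c.
Inner input = (K'⊕ipad) ∥ m = d0 dd 36 36 ∥ 54 46 27 5e.
Inner hash: even-index sum = 385 mod 256 = 129; odd-index sum = 439 mod 256 = 183 → 81 b7.
Outer input = (K'⊕opad) ∥ inner = ba b7 5c 5c ∥ 81 b7.
Outer hash (tag): even-index sum = 407 mod 256 = 151; odd-index sum = 458 mod 256 = 202 → 97 ca.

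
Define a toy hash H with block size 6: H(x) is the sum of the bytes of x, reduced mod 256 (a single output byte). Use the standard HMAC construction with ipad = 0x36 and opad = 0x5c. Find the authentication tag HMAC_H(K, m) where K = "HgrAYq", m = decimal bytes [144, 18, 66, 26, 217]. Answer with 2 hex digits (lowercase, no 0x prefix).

e3

Key "HgrAYq" = 48 67 72 41 59 71 is exactly B = 6 bytes: K' = 48 67 72 41 59 71.
K' ⊕ ipad = 7e 51 44 77 6f 47.  K' ⊕ opad = 14 3b 2e 1d 05 2d.
Inner input = (K'⊕ipad) ∥ m = 7e 51 44 77 6f 47 ∥ 90 12 42 1a d9.
Inner hash: sum = 126+81+68+119+111+71+144+18+66+26+217 = 1047; mod 256 = 23 → 17.
Outer input = (K'⊕opad) ∥ inner = 14 3b 2e 1d 05 2d ∥ 17.
Outer hash (tag): sum = 20+59+46+29+5+45+23 = 227 → e3.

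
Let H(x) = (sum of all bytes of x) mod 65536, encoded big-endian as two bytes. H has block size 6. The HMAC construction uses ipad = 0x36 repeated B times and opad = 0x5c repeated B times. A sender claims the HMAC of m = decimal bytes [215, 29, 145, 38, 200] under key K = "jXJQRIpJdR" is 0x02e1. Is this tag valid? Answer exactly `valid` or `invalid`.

Key "jXJQRIpJdR" = 6a 58 4a 51 52 49 70 4a 64 52 is 10 bytes > B = 6, so hash it first: H(key) = 03 68, then zero-pad to 6 bytes: K' = 03 68 00 00 00 00.
K' ⊕ ipad = 35 5e 36 36 36 36; K' ⊕ opad = 5f 34 5c 5c 5c 5c.
Inner hash: sum = 53+94+54+54+54+54+215+29+145+38+200 = 990 → 03 de.
Outer hash (recomputed tag): sum = 95+52+92+92+92+92+3+222 = 740 → 02 e4.
Recomputed tag = 02e4; claimed = 02e1 → mismatch.

invalid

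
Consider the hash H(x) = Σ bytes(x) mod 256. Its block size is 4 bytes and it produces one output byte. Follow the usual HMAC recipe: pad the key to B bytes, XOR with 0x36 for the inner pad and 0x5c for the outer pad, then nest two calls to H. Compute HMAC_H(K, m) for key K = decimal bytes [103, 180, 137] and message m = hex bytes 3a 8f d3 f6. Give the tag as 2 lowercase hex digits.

ae

Key decimal bytes [103, 180, 137] = 67 b4 89 is 3 bytes ≤ B = 4; zero-pad to 4 bytes: K' = 67 b4 89 00.
K' ⊕ ipad = 51 82 bf 36.  K' ⊕ opad = 3b e8 d5 5c.
Inner input = (K'⊕ipad) ∥ m = 51 82 bf 36 ∥ 3a 8f d3 f6.
Inner hash: sum = 81+130+191+54+58+143+211+246 = 1114; mod 256 = 90 → 5a.
Outer input = (K'⊕opad) ∥ inner = 3b e8 d5 5c ∥ 5a.
Outer hash (tag): sum = 59+232+213+92+90 = 686; mod 256 = 174 → ae.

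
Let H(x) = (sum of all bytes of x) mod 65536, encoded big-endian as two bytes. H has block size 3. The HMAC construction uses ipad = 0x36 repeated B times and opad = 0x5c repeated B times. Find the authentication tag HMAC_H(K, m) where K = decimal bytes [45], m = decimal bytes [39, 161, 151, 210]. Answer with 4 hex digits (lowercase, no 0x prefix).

Key decimal bytes [45] = 2d is 1 byte ≤ B = 3; zero-pad to 3 bytes: K' = 2d 00 00.
K' ⊕ ipad = 1b 36 36.  K' ⊕ opad = 71 5c 5c.
Inner input = (K'⊕ipad) ∥ m = 1b 36 36 ∥ 27 a1 97 d2.
Inner hash: sum = 27+54+54+39+161+151+210 = 696 → 02 b8.
Outer input = (K'⊕opad) ∥ inner = 71 5c 5c ∥ 02 b8.
Outer hash (tag): sum = 113+92+92+2+184 = 483 → 01 e3.

01e3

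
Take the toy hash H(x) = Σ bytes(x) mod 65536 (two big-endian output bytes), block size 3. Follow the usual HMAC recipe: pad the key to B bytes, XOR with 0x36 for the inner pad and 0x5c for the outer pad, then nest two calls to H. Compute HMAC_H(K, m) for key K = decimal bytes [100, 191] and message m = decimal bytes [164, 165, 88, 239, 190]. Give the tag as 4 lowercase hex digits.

01da

Key decimal bytes [100, 191] = 64 bf is 2 bytes ≤ B = 3; zero-pad to 3 bytes: K' = 64 bf 00.
K' ⊕ ipad = 52 89 36.  K' ⊕ opad = 38 e3 5c.
Inner input = (K'⊕ipad) ∥ m = 52 89 36 ∥ a4 a5 58 ef be.
Inner hash: sum = 82+137+54+164+165+88+239+190 = 1119 → 04 5f.
Outer input = (K'⊕opad) ∥ inner = 38 e3 5c ∥ 04 5f.
Outer hash (tag): sum = 56+227+92+4+95 = 474 → 01 da.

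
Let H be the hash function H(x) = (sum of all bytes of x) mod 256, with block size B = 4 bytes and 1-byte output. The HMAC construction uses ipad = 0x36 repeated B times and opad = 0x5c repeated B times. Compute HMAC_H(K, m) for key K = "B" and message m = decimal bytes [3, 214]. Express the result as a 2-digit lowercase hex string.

21

Key "B" = 42 is 1 byte ≤ B = 4; zero-pad to 4 bytes: K' = 42 00 00 00.
K' ⊕ ipad = 74 36 36 36.  K' ⊕ opad = 1e 5c 5c 5c.
Inner input = (K'⊕ipad) ∥ m = 74 36 36 36 ∥ 03 d6.
Inner hash: sum = 116+54+54+54+3+214 = 495; mod 256 = 239 → ef.
Outer input = (K'⊕opad) ∥ inner = 1e 5c 5c 5c ∥ ef.
Outer hash (tag): sum = 30+92+92+92+239 = 545; mod 256 = 33 → 21.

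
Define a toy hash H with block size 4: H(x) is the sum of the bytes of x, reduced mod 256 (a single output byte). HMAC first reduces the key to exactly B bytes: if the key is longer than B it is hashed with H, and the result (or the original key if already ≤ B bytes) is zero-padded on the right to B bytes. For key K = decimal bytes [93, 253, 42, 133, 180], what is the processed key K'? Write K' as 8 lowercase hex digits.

|K| = 5 > B = 4, so first hash the key.
H(K): sum = 93+253+42+133+180 = 701; mod 256 = 189 → bd.
Zero-pad H(K) = bd to 4 bytes: K' = bd 00 00 00.

bd000000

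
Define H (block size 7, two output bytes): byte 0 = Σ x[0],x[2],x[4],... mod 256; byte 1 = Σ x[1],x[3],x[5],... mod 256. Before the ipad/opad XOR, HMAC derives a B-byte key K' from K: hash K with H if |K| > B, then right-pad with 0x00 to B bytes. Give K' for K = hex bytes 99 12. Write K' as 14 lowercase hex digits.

99120000000000

Key hex bytes 99 12 is 2 bytes ≤ B = 7; zero-pad to 7 bytes: K' = 99 12 00 00 00 00 00.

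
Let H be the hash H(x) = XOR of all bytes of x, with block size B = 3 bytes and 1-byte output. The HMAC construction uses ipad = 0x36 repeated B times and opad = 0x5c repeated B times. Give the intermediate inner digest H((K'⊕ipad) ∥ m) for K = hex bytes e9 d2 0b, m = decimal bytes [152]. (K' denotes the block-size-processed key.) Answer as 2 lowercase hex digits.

Key hex bytes e9 d2 0b is exactly B = 3 bytes: K' = e9 d2 0b.
K' ⊕ ipad = df e4 3d.
Inner input = df e4 3d ∥ 98.
Inner hash: XOR df⊕e4⊕3d⊕98 = 9e.

9e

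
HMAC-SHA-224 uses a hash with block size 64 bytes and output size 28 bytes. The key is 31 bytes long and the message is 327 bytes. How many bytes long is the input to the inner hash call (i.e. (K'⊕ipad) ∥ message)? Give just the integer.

Key is 31 ≤ 64 bytes, zero-padded: |K'| = 64.
Inner input = (K'⊕ipad) ∥ m → 64 + 327 = 391 bytes.

391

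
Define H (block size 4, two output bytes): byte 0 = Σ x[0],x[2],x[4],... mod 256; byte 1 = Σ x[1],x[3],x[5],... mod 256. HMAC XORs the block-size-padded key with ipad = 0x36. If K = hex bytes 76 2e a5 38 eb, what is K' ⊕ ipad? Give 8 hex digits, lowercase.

30503636

Key hex bytes 76 2e a5 38 eb is 5 bytes > B = 4, so hash it first: H(key) = 06 66, then zero-pad to 4 bytes: K' = 06 66 00 00.
XOR each byte with 0x36: 06⊕36=30, 66⊕36=50, 00⊕36=36, 00⊕36=36.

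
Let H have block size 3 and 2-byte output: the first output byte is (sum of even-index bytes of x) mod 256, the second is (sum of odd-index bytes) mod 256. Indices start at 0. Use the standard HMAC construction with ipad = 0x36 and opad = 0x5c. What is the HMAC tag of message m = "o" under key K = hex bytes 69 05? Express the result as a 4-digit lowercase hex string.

33ee

Key hex bytes 69 05 is 2 bytes ≤ B = 3; zero-pad to 3 bytes: K' = 69 05 00.
K' ⊕ ipad = 5f 33 36.  K' ⊕ opad = 35 59 5c.
Inner input = (K'⊕ipad) ∥ m = 5f 33 36 ∥ 6f.
Inner hash: even-index sum = 149 mod 256 = 149; odd-index sum = 162 mod 256 = 162 → 95 a2.
Outer input = (K'⊕opad) ∥ inner = 35 59 5c ∥ 95 a2.
Outer hash (tag): even-index sum = 307 mod 256 = 51; odd-index sum = 238 mod 256 = 238 → 33 ee.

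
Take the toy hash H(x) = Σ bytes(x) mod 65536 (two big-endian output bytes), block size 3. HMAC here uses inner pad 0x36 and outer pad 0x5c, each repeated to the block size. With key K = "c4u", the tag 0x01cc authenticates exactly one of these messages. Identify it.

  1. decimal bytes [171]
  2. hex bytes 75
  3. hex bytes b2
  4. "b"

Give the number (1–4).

4

Key "c4u" = 63 34 75 is exactly B = 3 bytes: K' = 63 34 75.
K' ⊕ ipad = 55 02 43; K' ⊕ opad = 3f 68 29.
m1: inner = H(55 02 43 ab) = 01 45; tag = H(3f 68 29 01 45) = 0116
m2: inner = H(55 02 43 75) = 01 0f; tag = H(3f 68 29 01 0f) = 00e0
m3: inner = H(55 02 43 b2) = 01 4c; tag = H(3f 68 29 01 4c) = 011d
m4: inner = H(55 02 43 62) = 00 fc; tag = H(3f 68 29 00 fc) = 01cc ← matches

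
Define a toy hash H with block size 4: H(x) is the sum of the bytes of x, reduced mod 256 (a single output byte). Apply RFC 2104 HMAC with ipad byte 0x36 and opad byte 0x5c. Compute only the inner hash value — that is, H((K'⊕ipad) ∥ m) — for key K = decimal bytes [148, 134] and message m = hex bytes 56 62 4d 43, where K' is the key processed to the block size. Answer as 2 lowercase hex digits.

06

Key decimal bytes [148, 134] = 94 86 is 2 bytes ≤ B = 4; zero-pad to 4 bytes: K' = 94 86 00 00.
K' ⊕ ipad = a2 b0 36 36.
Inner input = a2 b0 36 36 ∥ 56 62 4d 43.
Inner hash: sum = 162+176+54+54+86+98+77+67 = 774; mod 256 = 6 → 06.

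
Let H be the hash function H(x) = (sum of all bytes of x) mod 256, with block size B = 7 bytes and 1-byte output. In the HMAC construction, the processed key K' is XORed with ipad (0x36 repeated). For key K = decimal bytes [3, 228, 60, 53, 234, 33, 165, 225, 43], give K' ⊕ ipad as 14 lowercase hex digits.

Key decimal bytes [3, 228, 60, 53, 234, 33, 165, 225, 43] = 03 e4 3c 35 ea 21 a5 e1 2b is 9 bytes > B = 7, so hash it first: H(key) = 14, then zero-pad to 7 bytes: K' = 14 00 00 00 00 00 00.
XOR each byte with 0x36: 14⊕36=22, 00⊕36=36, 00⊕36=36, 00⊕36=36, 00⊕36=36, 00⊕36=36, 00⊕36=36.

22363636363636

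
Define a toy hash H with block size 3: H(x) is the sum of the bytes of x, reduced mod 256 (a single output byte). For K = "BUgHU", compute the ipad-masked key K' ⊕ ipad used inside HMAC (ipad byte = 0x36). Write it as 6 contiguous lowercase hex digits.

ad3636

Key "BUgHU" = 42 55 67 48 55 is 5 bytes > B = 3, so hash it first: H(key) = 9b, then zero-pad to 3 bytes: K' = 9b 00 00.
XOR each byte with 0x36: 9b⊕36=ad, 00⊕36=36, 00⊕36=36.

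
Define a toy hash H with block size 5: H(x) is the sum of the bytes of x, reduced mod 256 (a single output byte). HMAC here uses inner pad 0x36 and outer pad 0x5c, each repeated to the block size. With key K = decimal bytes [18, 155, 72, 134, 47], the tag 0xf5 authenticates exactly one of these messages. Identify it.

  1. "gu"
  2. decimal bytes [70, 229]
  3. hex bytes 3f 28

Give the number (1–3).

3

Key decimal bytes [18, 155, 72, 134, 47] = 12 9b 48 86 2f is exactly B = 5 bytes: K' = 12 9b 48 86 2f.
K' ⊕ ipad = 24 ad 7e b0 19; K' ⊕ opad = 4e c7 14 da 73.
m1: inner = H(24 ad 7e b0 19 67 75) = f4; tag = H(4e c7 14 da 73 f4) = 6a
m2: inner = H(24 ad 7e b0 19 46 e5) = 43; tag = H(4e c7 14 da 73 43) = b9
m3: inner = H(24 ad 7e b0 19 3f 28) = 7f; tag = H(4e c7 14 da 73 7f) = f5 ← matches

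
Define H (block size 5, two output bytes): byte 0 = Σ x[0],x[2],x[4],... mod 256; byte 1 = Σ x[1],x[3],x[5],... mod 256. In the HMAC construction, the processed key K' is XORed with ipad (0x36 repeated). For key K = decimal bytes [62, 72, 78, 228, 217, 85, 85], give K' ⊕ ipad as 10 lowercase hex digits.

Key decimal bytes [62, 72, 78, 228, 217, 85, 85] = 3e 48 4e e4 d9 55 55 is 7 bytes > B = 5, so hash it first: H(key) = ba 81, then zero-pad to 5 bytes: K' = ba 81 00 00 00.
XOR each byte with 0x36: ba⊕36=8c, 81⊕36=b7, 00⊕36=36, 00⊕36=36, 00⊕36=36.

8cb7363636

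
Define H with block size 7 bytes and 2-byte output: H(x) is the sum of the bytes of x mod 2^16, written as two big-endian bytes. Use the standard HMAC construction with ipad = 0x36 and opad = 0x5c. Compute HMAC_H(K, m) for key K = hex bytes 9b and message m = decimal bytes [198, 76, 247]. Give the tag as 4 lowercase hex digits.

03ec

Key hex bytes 9b is 1 byte ≤ B = 7; zero-pad to 7 bytes: K' = 9b 00 00 00 00 00 00.
K' ⊕ ipad = ad 36 36 36 36 36 36.  K' ⊕ opad = c7 5c 5c 5c 5c 5c 5c.
Inner input = (K'⊕ipad) ∥ m = ad 36 36 36 36 36 36 ∥ c6 4c f7.
Inner hash: sum = 173+54+54+54+54+54+54+198+76+247 = 1018 → 03 fa.
Outer input = (K'⊕opad) ∥ inner = c7 5c 5c 5c 5c 5c 5c ∥ 03 fa.
Outer hash (tag): sum = 199+92+92+92+92+92+92+3+250 = 1004 → 03 ec.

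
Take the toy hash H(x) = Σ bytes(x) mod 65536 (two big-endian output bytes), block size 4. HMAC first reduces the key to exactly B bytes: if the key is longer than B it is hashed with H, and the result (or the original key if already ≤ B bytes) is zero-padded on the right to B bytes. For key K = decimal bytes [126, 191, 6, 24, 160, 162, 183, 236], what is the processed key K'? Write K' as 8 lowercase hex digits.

|K| = 8 > B = 4, so first hash the key.
H(K): sum = 126+191+6+24+160+162+183+236 = 1088 → 04 40.
Zero-pad H(K) = 04 40 to 4 bytes: K' = 04 40 00 00.

04400000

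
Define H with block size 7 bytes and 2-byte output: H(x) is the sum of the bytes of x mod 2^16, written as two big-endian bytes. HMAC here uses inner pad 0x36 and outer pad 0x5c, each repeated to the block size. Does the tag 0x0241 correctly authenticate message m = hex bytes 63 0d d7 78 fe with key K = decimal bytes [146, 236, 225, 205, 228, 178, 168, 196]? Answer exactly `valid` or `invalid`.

Key decimal bytes [146, 236, 225, 205, 228, 178, 168, 196] = 92 ec e1 cd e4 b2 a8 c4 is 8 bytes > B = 7, so hash it first: H(key) = 06 2e, then zero-pad to 7 bytes: K' = 06 2e 00 00 00 00 00.
K' ⊕ ipad = 30 18 36 36 36 36 36; K' ⊕ opad = 5a 72 5c 5c 5c 5c 5c.
Inner hash: sum = 48+24+54+54+54+54+54+99+13+215+120+254 = 1043 → 04 13.
Outer hash (recomputed tag): sum = 90+114+92+92+92+92+92+4+19 = 687 → 02 af.
Recomputed tag = 02af; claimed = 0241 → mismatch.

invalid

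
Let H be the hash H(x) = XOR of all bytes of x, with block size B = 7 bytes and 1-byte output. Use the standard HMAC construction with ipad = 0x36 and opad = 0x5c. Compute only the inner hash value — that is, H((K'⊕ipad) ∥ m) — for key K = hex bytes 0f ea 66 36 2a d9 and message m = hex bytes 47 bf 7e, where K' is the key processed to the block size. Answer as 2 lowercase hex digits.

f6

Key hex bytes 0f ea 66 36 2a d9 is 6 bytes ≤ B = 7; zero-pad to 7 bytes: K' = 0f ea 66 36 2a d9 00.
K' ⊕ ipad = 39 dc 50 00 1c ef 36.
Inner input = 39 dc 50 00 1c ef 36 ∥ 47 bf 7e.
Inner hash: XOR 39⊕dc⊕50⊕00⊕1c⊕ef⊕36⊕47⊕bf⊕7e = f6.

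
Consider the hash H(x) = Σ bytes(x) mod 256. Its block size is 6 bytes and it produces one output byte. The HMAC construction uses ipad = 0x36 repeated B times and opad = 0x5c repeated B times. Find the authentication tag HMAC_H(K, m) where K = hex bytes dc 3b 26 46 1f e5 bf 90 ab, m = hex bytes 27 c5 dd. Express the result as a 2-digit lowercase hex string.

Key hex bytes dc 3b 26 46 1f e5 bf 90 ab is 9 bytes > B = 6, so hash it first: H(key) = 81, then zero-pad to 6 bytes: K' = 81 00 00 00 00 00.
K' ⊕ ipad = b7 36 36 36 36 36.  K' ⊕ opad = dd 5c 5c 5c 5c 5c.
Inner input = (K'⊕ipad) ∥ m = b7 36 36 36 36 36 ∥ 27 c5 dd.
Inner hash: sum = 183+54+54+54+54+54+39+197+221 = 910; mod 256 = 142 → 8e.
Outer input = (K'⊕opad) ∥ inner = dd 5c 5c 5c 5c 5c ∥ 8e.
Outer hash (tag): sum = 221+92+92+92+92+92+142 = 823; mod 256 = 55 → 37.

37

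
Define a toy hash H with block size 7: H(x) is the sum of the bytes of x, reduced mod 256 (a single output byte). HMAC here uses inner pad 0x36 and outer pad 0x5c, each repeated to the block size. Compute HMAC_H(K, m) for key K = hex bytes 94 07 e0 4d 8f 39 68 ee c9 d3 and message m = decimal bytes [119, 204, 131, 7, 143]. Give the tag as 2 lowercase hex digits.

Key hex bytes 94 07 e0 4d 8f 39 68 ee c9 d3 is 10 bytes > B = 7, so hash it first: H(key) = 82, then zero-pad to 7 bytes: K' = 82 00 00 00 00 00 00.
K' ⊕ ipad = b4 36 36 36 36 36 36.  K' ⊕ opad = de 5c 5c 5c 5c 5c 5c.
Inner input = (K'⊕ipad) ∥ m = b4 36 36 36 36 36 36 ∥ 77 cc 83 07 8f.
Inner hash: sum = 180+54+54+54+54+54+54+119+204+131+7+143 = 1108; mod 256 = 84 → 54.
Outer input = (K'⊕opad) ∥ inner = de 5c 5c 5c 5c 5c 5c ∥ 54.
Outer hash (tag): sum = 222+92+92+92+92+92+92+84 = 858; mod 256 = 90 → 5a.

5a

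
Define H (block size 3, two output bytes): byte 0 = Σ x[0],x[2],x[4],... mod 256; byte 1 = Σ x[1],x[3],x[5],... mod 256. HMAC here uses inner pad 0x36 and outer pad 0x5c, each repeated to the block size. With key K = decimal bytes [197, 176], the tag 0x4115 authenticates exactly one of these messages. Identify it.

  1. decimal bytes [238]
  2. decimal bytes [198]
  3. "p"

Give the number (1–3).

2

Key decimal bytes [197, 176] = c5 b0 is 2 bytes ≤ B = 3; zero-pad to 3 bytes: K' = c5 b0 00.
K' ⊕ ipad = f3 86 36; K' ⊕ opad = 99 ec 5c.
m1: inner = H(f3 86 36 ee) = 29 74; tag = H(99 ec 5c 29 74) = 6915
m2: inner = H(f3 86 36 c6) = 29 4c; tag = H(99 ec 5c 29 4c) = 4115 ← matches
m3: inner = H(f3 86 36 70) = 29 f6; tag = H(99 ec 5c 29 f6) = eb15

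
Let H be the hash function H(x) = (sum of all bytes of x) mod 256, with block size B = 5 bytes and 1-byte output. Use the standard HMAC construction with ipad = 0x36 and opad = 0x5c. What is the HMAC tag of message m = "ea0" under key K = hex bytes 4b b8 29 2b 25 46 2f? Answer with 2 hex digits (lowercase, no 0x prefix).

Key hex bytes 4b b8 29 2b 25 46 2f is 7 bytes > B = 5, so hash it first: H(key) = f1, then zero-pad to 5 bytes: K' = f1 00 00 00 00.
K' ⊕ ipad = c7 36 36 36 36.  K' ⊕ opad = ad 5c 5c 5c 5c.
Inner input = (K'⊕ipad) ∥ m = c7 36 36 36 36 ∥ 65 61 30.
Inner hash: sum = 199+54+54+54+54+101+97+48 = 661; mod 256 = 149 → 95.
Outer input = (K'⊕opad) ∥ inner = ad 5c 5c 5c 5c ∥ 95.
Outer hash (tag): sum = 173+92+92+92+92+149 = 690; mod 256 = 178 → b2.

b2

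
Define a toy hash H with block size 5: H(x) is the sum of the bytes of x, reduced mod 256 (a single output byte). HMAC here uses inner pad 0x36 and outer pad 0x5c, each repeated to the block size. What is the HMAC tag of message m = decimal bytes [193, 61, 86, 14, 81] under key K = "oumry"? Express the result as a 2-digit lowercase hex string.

Key "oumry" = 6f 75 6d 72 79 is exactly B = 5 bytes: K' = 6f 75 6d 72 79.
K' ⊕ ipad = 59 43 5b 44 4f.  K' ⊕ opad = 33 29 31 2e 25.
Inner input = (K'⊕ipad) ∥ m = 59 43 5b 44 4f ∥ c1 3d 56 0e 51.
Inner hash: sum = 89+67+91+68+79+193+61+86+14+81 = 829; mod 256 = 61 → 3d.
Outer input = (K'⊕opad) ∥ inner = 33 29 31 2e 25 ∥ 3d.
Outer hash (tag): sum = 51+41+49+46+37+61 = 285; mod 256 = 29 → 1d.

1d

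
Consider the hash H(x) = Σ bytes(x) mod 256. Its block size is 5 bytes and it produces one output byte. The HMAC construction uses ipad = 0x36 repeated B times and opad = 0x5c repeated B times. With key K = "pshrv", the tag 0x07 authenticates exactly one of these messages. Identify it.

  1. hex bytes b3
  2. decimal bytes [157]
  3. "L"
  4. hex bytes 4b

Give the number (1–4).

Key "pshrv" = 70 73 68 72 76 is exactly B = 5 bytes: K' = 70 73 68 72 76.
K' ⊕ ipad = 46 45 5e 44 40; K' ⊕ opad = 2c 2f 34 2e 2a.
m1: inner = H(46 45 5e 44 40 b3) = 20; tag = H(2c 2f 34 2e 2a 20) = 07 ← matches
m2: inner = H(46 45 5e 44 40 9d) = 0a; tag = H(2c 2f 34 2e 2a 0a) = f1
m3: inner = H(46 45 5e 44 40 4c) = b9; tag = H(2c 2f 34 2e 2a b9) = a0
m4: inner = H(46 45 5e 44 40 4b) = b8; tag = H(2c 2f 34 2e 2a b8) = 9f

1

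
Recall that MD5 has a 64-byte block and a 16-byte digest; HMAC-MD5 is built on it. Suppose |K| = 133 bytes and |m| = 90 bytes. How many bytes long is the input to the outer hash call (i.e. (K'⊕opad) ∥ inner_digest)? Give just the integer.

80

Key is 133 > 64 bytes, so it is hashed to 16 bytes then zero-padded to 64: |K'| = 64.
Outer input = (K'⊕opad) ∥ H(inner) → 64 + 16 = 80 bytes.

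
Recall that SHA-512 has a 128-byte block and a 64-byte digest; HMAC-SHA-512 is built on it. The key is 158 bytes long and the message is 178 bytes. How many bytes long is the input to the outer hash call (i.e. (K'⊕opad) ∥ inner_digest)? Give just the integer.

Key is 158 > 128 bytes, so it is hashed to 64 bytes then zero-padded to 128: |K'| = 128.
Outer input = (K'⊕opad) ∥ H(inner) → 128 + 64 = 192 bytes.

192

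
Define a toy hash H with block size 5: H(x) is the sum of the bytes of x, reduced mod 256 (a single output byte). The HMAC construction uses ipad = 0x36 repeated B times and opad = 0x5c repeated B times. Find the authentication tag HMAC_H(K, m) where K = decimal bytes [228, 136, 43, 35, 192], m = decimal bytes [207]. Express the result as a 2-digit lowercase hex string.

a5

Key decimal bytes [228, 136, 43, 35, 192] = e4 88 2b 23 c0 is exactly B = 5 bytes: K' = e4 88 2b 23 c0.
K' ⊕ ipad = d2 be 1d 15 f6.  K' ⊕ opad = b8 d4 77 7f 9c.
Inner input = (K'⊕ipad) ∥ m = d2 be 1d 15 f6 ∥ cf.
Inner hash: sum = 210+190+29+21+246+207 = 903; mod 256 = 135 → 87.
Outer input = (K'⊕opad) ∥ inner = b8 d4 77 7f 9c ∥ 87.
Outer hash (tag): sum = 184+212+119+127+156+135 = 933; mod 256 = 165 → a5.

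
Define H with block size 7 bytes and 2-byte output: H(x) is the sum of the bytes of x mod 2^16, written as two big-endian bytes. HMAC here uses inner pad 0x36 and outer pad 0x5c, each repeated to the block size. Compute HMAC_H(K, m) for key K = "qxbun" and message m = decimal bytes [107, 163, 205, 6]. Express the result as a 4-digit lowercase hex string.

0276

Key "qxbun" = 71 78 62 75 6e is 5 bytes ≤ B = 7; zero-pad to 7 bytes: K' = 71 78 62 75 6e 00 00.
K' ⊕ ipad = 47 4e 54 43 58 36 36.  K' ⊕ opad = 2d 24 3e 29 32 5c 5c.
Inner input = (K'⊕ipad) ∥ m = 47 4e 54 43 58 36 36 ∥ 6b a3 cd 06.
Inner hash: sum = 71+78+84+67+88+54+54+107+163+205+6 = 977 → 03 d1.
Outer input = (K'⊕opad) ∥ inner = 2d 24 3e 29 32 5c 5c ∥ 03 d1.
Outer hash (tag): sum = 45+36+62+41+50+92+92+3+209 = 630 → 02 76.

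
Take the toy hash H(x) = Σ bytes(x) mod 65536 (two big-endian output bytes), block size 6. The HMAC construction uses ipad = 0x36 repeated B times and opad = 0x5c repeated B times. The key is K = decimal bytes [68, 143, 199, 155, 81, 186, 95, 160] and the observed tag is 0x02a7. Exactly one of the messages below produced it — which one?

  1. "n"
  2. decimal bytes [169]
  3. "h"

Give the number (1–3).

Key decimal bytes [68, 143, 199, 155, 81, 186, 95, 160] = 44 8f c7 9b 51 ba 5f a0 is 8 bytes > B = 6, so hash it first: H(key) = 04 3f, then zero-pad to 6 bytes: K' = 04 3f 00 00 00 00.
K' ⊕ ipad = 32 09 36 36 36 36; K' ⊕ opad = 58 63 5c 5c 5c 5c.
m1: inner = H(32 09 36 36 36 36 6e) = 01 81; tag = H(58 63 5c 5c 5c 5c 01 81) = 02ad
m2: inner = H(32 09 36 36 36 36 a9) = 01 bc; tag = H(58 63 5c 5c 5c 5c 01 bc) = 02e8
m3: inner = H(32 09 36 36 36 36 68) = 01 7b; tag = H(58 63 5c 5c 5c 5c 01 7b) = 02a7 ← matches

3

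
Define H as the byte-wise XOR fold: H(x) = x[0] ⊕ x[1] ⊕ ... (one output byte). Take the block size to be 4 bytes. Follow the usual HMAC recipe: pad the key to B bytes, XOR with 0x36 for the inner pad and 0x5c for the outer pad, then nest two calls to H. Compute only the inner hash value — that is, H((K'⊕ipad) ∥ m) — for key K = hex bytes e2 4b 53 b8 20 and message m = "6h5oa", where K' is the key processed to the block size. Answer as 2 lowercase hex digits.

Key hex bytes e2 4b 53 b8 20 is 5 bytes > B = 4, so hash it first: H(key) = 62, then zero-pad to 4 bytes: K' = 62 00 00 00.
K' ⊕ ipad = 54 36 36 36.
Inner input = 54 36 36 36 ∥ 36 68 35 6f 61.
Inner hash: XOR 54⊕36⊕36⊕36⊕36⊕68⊕35⊕6f⊕61 = 07.

07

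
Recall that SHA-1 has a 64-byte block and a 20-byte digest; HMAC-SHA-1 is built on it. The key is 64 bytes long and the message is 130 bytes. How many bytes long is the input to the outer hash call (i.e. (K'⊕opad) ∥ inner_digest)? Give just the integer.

84

Key is 64 ≤ 64 bytes, zero-padded: |K'| = 64.
Outer input = (K'⊕opad) ∥ H(inner) → 64 + 20 = 84 bytes.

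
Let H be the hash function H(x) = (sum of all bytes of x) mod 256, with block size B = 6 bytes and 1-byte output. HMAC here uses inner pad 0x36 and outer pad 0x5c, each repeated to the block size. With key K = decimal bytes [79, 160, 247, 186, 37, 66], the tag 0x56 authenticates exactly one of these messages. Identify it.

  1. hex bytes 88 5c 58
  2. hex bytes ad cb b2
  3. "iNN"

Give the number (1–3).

Key decimal bytes [79, 160, 247, 186, 37, 66] = 4f a0 f7 ba 25 42 is exactly B = 6 bytes: K' = 4f a0 f7 ba 25 42.
K' ⊕ ipad = 79 96 c1 8c 13 74; K' ⊕ opad = 13 fc ab e6 79 1e.
m1: inner = H(79 96 c1 8c 13 74 88 5c 58) = 1f; tag = H(13 fc ab e6 79 1e 1f) = 56 ← matches
m2: inner = H(79 96 c1 8c 13 74 ad cb b2) = 0d; tag = H(13 fc ab e6 79 1e 0d) = 44
m3: inner = H(79 96 c1 8c 13 74 69 4e 4e) = e8; tag = H(13 fc ab e6 79 1e e8) = 1f

1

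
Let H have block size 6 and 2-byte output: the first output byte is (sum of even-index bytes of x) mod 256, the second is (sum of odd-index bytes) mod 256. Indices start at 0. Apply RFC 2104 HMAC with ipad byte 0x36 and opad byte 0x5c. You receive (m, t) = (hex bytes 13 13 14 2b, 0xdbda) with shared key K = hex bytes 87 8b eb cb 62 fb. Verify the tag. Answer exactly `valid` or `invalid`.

Key hex bytes 87 8b eb cb 62 fb is exactly B = 6 bytes: K' = 87 8b eb cb 62 fb.
K' ⊕ ipad = b1 bd dd fd 54 cd; K' ⊕ opad = db d7 b7 97 3e a7.
Inner hash: even-index sum = 521 mod 256 = 9; odd-index sum = 709 mod 256 = 197 → 09 c5.
Outer hash (recomputed tag): even-index sum = 473 mod 256 = 217; odd-index sum = 730 mod 256 = 218 → d9 da.
Recomputed tag = d9da; claimed = dbda → mismatch.

invalid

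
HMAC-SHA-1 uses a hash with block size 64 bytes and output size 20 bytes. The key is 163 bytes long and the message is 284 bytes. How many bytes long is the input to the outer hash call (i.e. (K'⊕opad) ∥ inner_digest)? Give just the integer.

84

Key is 163 > 64 bytes, so it is hashed to 20 bytes then zero-padded to 64: |K'| = 64.
Outer input = (K'⊕opad) ∥ H(inner) → 64 + 20 = 84 bytes.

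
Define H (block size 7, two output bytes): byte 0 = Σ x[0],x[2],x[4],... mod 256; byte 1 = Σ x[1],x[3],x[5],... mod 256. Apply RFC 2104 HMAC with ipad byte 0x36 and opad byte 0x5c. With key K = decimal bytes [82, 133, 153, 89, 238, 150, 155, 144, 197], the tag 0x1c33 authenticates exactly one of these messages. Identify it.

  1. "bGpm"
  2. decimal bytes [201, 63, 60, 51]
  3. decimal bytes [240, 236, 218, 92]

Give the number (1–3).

Key decimal bytes [82, 133, 153, 89, 238, 150, 155, 144, 197] = 52 85 99 59 ee 96 9b 90 c5 is 9 bytes > B = 7, so hash it first: H(key) = 39 04, then zero-pad to 7 bytes: K' = 39 04 00 00 00 00 00.
K' ⊕ ipad = 0f 32 36 36 36 36 36; K' ⊕ opad = 65 58 5c 5c 5c 5c 5c.
m1: inner = H(0f 32 36 36 36 36 36 62 47 70 6d) = 65 70; tag = H(65 58 5c 5c 5c 5c 5c 65 70) = e975
m2: inner = H(0f 32 36 36 36 36 36 c9 3f 3c 33) = 23 a3; tag = H(65 58 5c 5c 5c 5c 5c 23 a3) = 1c33 ← matches
m3: inner = H(0f 32 36 36 36 36 36 f0 ec da 5c) = f9 68; tag = H(65 58 5c 5c 5c 5c 5c f9 68) = e109

2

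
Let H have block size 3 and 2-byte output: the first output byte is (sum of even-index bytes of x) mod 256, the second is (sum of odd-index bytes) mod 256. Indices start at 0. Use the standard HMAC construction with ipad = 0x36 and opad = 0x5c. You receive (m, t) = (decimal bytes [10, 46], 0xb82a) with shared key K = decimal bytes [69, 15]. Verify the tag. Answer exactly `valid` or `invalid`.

valid

Key decimal bytes [69, 15] = 45 0f is 2 bytes ≤ B = 3; zero-pad to 3 bytes: K' = 45 0f 00.
K' ⊕ ipad = 73 39 36; K' ⊕ opad = 19 53 5c.
Inner hash: even-index sum = 215 mod 256 = 215; odd-index sum = 67 mod 256 = 67 → d7 43.
Outer hash (recomputed tag): even-index sum = 184 mod 256 = 184; odd-index sum = 298 mod 256 = 42 → b8 2a.
Recomputed tag = b82a; claimed = b82a → match.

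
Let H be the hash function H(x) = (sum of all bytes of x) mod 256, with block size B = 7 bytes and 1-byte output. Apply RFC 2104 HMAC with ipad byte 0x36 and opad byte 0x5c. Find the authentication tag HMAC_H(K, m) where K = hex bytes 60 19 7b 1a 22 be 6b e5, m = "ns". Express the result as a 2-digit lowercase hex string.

b7

Key hex bytes 60 19 7b 1a 22 be 6b e5 is 8 bytes > B = 7, so hash it first: H(key) = 3e, then zero-pad to 7 bytes: K' = 3e 00 00 00 00 00 00.
K' ⊕ ipad = 08 36 36 36 36 36 36.  K' ⊕ opad = 62 5c 5c 5c 5c 5c 5c.
Inner input = (K'⊕ipad) ∥ m = 08 36 36 36 36 36 36 ∥ 6e 73.
Inner hash: sum = 8+54+54+54+54+54+54+110+115 = 557; mod 256 = 45 → 2d.
Outer input = (K'⊕opad) ∥ inner = 62 5c 5c 5c 5c 5c 5c ∥ 2d.
Outer hash (tag): sum = 98+92+92+92+92+92+92+45 = 695; mod 256 = 183 → b7.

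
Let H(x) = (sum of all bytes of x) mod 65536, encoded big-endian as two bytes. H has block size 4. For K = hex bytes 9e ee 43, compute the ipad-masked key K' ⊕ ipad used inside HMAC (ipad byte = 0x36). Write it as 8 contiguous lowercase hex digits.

a8d87536

Key hex bytes 9e ee 43 is 3 bytes ≤ B = 4; zero-pad to 4 bytes: K' = 9e ee 43 00.
XOR each byte with 0x36: 9e⊕36=a8, ee⊕36=d8, 43⊕36=75, 00⊕36=36.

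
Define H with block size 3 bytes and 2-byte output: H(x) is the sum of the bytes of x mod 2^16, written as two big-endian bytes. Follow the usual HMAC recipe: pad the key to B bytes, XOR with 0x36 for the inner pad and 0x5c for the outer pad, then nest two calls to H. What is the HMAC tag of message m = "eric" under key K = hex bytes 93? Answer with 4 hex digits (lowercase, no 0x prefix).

023d

Key hex bytes 93 is 1 byte ≤ B = 3; zero-pad to 3 bytes: K' = 93 00 00.
K' ⊕ ipad = a5 36 36.  K' ⊕ opad = cf 5c 5c.
Inner input = (K'⊕ipad) ∥ m = a5 36 36 ∥ 65 72 69 63.
Inner hash: sum = 165+54+54+101+114+105+99 = 692 → 02 b4.
Outer input = (K'⊕opad) ∥ inner = cf 5c 5c ∥ 02 b4.
Outer hash (tag): sum = 207+92+92+2+180 = 573 → 02 3d.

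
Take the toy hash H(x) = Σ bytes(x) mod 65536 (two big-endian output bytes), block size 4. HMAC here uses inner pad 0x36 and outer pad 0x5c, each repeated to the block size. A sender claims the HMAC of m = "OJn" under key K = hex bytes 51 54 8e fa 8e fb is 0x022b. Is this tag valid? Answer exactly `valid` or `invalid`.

valid

Key hex bytes 51 54 8e fa 8e fb is 6 bytes > B = 4, so hash it first: H(key) = 03 b6, then zero-pad to 4 bytes: K' = 03 b6 00 00.
K' ⊕ ipad = 35 80 36 36; K' ⊕ opad = 5f ea 5c 5c.
Inner hash: sum = 53+128+54+54+79+74+110 = 552 → 02 28.
Outer hash (recomputed tag): sum = 95+234+92+92+2+40 = 555 → 02 2b.
Recomputed tag = 022b; claimed = 022b → match.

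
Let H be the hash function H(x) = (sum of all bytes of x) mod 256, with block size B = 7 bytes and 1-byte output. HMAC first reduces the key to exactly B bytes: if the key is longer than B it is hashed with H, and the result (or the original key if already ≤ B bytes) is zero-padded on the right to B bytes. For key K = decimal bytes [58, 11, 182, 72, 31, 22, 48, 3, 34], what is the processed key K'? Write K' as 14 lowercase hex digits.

cd000000000000

|K| = 9 > B = 7, so first hash the key.
H(K): sum = 58+11+182+72+31+22+48+3+34 = 461; mod 256 = 205 → cd.
Zero-pad H(K) = cd to 7 bytes: K' = cd 00 00 00 00 00 00.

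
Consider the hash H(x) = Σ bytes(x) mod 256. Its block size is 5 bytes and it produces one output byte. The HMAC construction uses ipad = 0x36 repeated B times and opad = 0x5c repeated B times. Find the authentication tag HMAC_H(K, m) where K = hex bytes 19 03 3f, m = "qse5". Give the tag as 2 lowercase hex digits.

Key hex bytes 19 03 3f is 3 bytes ≤ B = 5; zero-pad to 5 bytes: K' = 19 03 3f 00 00.
K' ⊕ ipad = 2f 35 09 36 36.  K' ⊕ opad = 45 5f 63 5c 5c.
Inner input = (K'⊕ipad) ∥ m = 2f 35 09 36 36 ∥ 71 73 65 35.
Inner hash: sum = 47+53+9+54+54+113+115+101+53 = 599; mod 256 = 87 → 57.
Outer input = (K'⊕opad) ∥ inner = 45 5f 63 5c 5c ∥ 57.
Outer hash (tag): sum = 69+95+99+92+92+87 = 534; mod 256 = 22 → 16.

16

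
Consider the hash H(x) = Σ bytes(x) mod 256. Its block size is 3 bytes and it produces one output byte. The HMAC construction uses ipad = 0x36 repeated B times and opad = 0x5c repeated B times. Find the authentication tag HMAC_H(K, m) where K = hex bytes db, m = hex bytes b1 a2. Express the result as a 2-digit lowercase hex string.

Key hex bytes db is 1 byte ≤ B = 3; zero-pad to 3 bytes: K' = db 00 00.
K' ⊕ ipad = ed 36 36.  K' ⊕ opad = 87 5c 5c.
Inner input = (K'⊕ipad) ∥ m = ed 36 36 ∥ b1 a2.
Inner hash: sum = 237+54+54+177+162 = 684; mod 256 = 172 → ac.
Outer input = (K'⊕opad) ∥ inner = 87 5c 5c ∥ ac.
Outer hash (tag): sum = 135+92+92+172 = 491; mod 256 = 235 → eb.

eb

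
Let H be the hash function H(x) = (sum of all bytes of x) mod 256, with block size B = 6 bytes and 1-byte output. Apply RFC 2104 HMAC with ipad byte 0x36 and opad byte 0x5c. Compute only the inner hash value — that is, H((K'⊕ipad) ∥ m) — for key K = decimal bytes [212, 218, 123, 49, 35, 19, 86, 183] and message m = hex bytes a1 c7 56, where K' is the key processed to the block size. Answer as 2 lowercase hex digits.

77

Key decimal bytes [212, 218, 123, 49, 35, 19, 86, 183] = d4 da 7b 31 23 13 56 b7 is 8 bytes > B = 6, so hash it first: H(key) = 9d, then zero-pad to 6 bytes: K' = 9d 00 00 00 00 00.
K' ⊕ ipad = ab 36 36 36 36 36.
Inner input = ab 36 36 36 36 36 ∥ a1 c7 56.
Inner hash: sum = 171+54+54+54+54+54+161+199+86 = 887; mod 256 = 119 → 77.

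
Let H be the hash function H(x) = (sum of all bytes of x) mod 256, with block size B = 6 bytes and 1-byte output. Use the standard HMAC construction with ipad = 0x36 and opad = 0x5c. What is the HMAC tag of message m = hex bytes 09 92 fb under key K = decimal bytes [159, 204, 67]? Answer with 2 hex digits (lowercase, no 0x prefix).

Key decimal bytes [159, 204, 67] = 9f cc 43 is 3 bytes ≤ B = 6; zero-pad to 6 bytes: K' = 9f cc 43 00 00 00.
K' ⊕ ipad = a9 fa 75 36 36 36.  K' ⊕ opad = c3 90 1f 5c 5c 5c.
Inner input = (K'⊕ipad) ∥ m = a9 fa 75 36 36 36 ∥ 09 92 fb.
Inner hash: sum = 169+250+117+54+54+54+9+146+251 = 1104; mod 256 = 80 → 50.
Outer input = (K'⊕opad) ∥ inner = c3 90 1f 5c 5c 5c ∥ 50.
Outer hash (tag): sum = 195+144+31+92+92+92+80 = 726; mod 256 = 214 → d6.

d6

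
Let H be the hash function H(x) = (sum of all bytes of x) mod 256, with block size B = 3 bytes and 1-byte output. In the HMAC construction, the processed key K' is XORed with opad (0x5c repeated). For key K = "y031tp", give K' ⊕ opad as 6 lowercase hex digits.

Key "y031tp" = 79 30 33 31 74 70 is 6 bytes > B = 3, so hash it first: H(key) = f1, then zero-pad to 3 bytes: K' = f1 00 00.
XOR each byte with 0x5c: f1⊕5c=ad, 00⊕5c=5c, 00⊕5c=5c.

ad5c5c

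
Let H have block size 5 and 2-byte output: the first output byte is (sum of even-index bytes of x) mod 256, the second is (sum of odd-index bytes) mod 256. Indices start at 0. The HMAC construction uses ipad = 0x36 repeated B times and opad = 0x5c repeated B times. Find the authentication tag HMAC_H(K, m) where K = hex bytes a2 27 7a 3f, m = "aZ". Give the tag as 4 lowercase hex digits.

Key hex bytes a2 27 7a 3f is 4 bytes ≤ B = 5; zero-pad to 5 bytes: K' = a2 27 7a 3f 00.
K' ⊕ ipad = 94 11 4c 09 36.  K' ⊕ opad = fe 7b 26 63 5c.
Inner input = (K'⊕ipad) ∥ m = 94 11 4c 09 36 ∥ 61 5a.
Inner hash: even-index sum = 368 mod 256 = 112; odd-index sum = 123 mod 256 = 123 → 70 7b.
Outer input = (K'⊕opad) ∥ inner = fe 7b 26 63 5c ∥ 70 7b.
Outer hash (tag): even-index sum = 507 mod 256 = 251; odd-index sum = 334 mod 256 = 78 → fb 4e.

fb4e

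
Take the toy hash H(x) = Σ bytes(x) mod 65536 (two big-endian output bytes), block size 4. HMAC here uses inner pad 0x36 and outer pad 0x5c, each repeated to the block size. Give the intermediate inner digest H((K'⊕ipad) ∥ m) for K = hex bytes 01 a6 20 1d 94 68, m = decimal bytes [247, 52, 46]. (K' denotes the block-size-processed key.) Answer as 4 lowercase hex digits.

Key hex bytes 01 a6 20 1d 94 68 is 6 bytes > B = 4, so hash it first: H(key) = 01 e0, then zero-pad to 4 bytes: K' = 01 e0 00 00.
K' ⊕ ipad = 37 d6 36 36.
Inner input = 37 d6 36 36 ∥ f7 34 2e.
Inner hash: sum = 55+214+54+54+247+52+46 = 722 → 02 d2.

02d2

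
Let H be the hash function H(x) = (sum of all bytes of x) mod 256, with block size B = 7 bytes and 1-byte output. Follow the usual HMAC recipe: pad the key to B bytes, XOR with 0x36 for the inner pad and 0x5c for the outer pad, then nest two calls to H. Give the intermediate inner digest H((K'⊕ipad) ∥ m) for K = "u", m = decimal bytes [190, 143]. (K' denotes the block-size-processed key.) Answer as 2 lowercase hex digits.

Key "u" = 75 is 1 byte ≤ B = 7; zero-pad to 7 bytes: K' = 75 00 00 00 00 00 00.
K' ⊕ ipad = 43 36 36 36 36 36 36.
Inner input = 43 36 36 36 36 36 36 ∥ be 8f.
Inner hash: sum = 67+54+54+54+54+54+54+190+143 = 724; mod 256 = 212 → d4.

d4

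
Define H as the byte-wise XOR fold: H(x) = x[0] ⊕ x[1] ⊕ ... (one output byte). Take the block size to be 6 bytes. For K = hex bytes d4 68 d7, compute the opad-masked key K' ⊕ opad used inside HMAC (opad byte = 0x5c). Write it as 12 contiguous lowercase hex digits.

Key hex bytes d4 68 d7 is 3 bytes ≤ B = 6; zero-pad to 6 bytes: K' = d4 68 d7 00 00 00.
XOR each byte with 0x5c: d4⊕5c=88, 68⊕5c=34, d7⊕5c=8b, 00⊕5c=5c, 00⊕5c=5c, 00⊕5c=5c.

88348b5c5c5c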